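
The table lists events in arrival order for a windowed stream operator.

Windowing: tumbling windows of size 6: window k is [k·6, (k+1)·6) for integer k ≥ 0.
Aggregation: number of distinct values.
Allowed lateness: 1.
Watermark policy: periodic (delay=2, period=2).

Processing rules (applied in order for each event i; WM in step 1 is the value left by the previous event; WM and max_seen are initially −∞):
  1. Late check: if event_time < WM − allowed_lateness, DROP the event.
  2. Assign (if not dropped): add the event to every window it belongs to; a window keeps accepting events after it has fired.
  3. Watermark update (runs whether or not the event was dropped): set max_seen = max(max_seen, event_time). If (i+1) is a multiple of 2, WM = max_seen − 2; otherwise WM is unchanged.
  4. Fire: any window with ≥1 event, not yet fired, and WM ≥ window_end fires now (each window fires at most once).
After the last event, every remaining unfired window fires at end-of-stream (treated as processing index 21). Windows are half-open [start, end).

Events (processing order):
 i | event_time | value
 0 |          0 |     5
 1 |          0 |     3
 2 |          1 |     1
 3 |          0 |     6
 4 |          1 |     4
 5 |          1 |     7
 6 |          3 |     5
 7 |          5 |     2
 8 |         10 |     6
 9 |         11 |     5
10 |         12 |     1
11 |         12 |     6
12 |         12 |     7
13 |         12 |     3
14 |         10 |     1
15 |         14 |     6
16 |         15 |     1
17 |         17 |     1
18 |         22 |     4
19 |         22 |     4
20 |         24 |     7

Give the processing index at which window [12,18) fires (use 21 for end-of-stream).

19

i=0 t=0 v=5: → [0,6); WM=−∞
i=1 t=0 v=3: → [0,6); WM=-2
i=2 t=1 v=1: → [0,6); WM=-2
i=3 t=0 v=6: → [0,6); WM=-1
i=4 t=1 v=4: → [0,6); WM=-1
i=5 t=1 v=7: → [0,6); WM=-1
i=6 t=3 v=5: → [0,6); WM=-1
i=7 t=5 v=2: → [0,6); WM=3
i=8 t=10 v=6: → [6,12); WM=3
i=9 t=11 v=5: → [6,12); WM=9; [0,6) fires=7
i=10 t=12 v=1: → [12,18); WM=9
i=11 t=12 v=6: → [12,18); WM=10
i=12 t=12 v=7: → [12,18); WM=10
i=13 t=12 v=3: → [12,18); WM=10
i=14 t=10 v=1: → [6,12); WM=10
i=15 t=14 v=6: → [12,18); WM=12; [6,12) fires=3
i=16 t=15 v=1: → [12,18); WM=12
i=17 t=17 v=1: → [12,18); WM=15
i=18 t=22 v=4: → [18,24); WM=15
i=19 t=22 v=4: → [18,24); WM=20; [12,18) fires=4
i=20 t=24 v=7: → [24,30); WM=20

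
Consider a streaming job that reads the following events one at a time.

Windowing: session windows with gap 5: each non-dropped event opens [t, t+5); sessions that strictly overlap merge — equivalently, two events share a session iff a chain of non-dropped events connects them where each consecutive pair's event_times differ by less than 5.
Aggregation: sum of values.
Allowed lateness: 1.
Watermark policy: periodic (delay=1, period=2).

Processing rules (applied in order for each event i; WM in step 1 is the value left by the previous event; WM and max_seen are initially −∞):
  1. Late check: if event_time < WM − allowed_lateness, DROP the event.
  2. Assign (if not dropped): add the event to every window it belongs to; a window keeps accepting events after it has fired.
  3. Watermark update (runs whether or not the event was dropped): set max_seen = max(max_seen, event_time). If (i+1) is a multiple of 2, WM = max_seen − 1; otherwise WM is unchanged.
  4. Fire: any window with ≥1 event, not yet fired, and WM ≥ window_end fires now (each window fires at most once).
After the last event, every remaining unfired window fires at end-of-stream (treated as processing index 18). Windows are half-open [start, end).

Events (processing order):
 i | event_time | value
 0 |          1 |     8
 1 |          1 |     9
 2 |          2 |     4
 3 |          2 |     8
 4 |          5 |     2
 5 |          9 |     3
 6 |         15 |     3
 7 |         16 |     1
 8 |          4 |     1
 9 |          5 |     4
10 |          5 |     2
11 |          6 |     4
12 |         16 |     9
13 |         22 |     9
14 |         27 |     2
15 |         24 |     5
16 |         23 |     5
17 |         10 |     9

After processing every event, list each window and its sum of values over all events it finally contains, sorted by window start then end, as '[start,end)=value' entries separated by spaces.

i=0 t=1 v=8: → [1,6); WM=−∞
i=1 t=1 v=9: → [1,6); WM=0
i=2 t=2 v=4: → [1,7); WM=0
i=3 t=2 v=8: → [1,7); WM=1
i=4 t=5 v=2: → [1,10); WM=1
i=5 t=9 v=3: → [1,14); WM=8
i=6 t=15 v=3: → [15,20); WM=8
i=7 t=16 v=1: → [15,21); WM=15
i=8 t=4 v=1: DROP (t<15-1); WM=15
i=9 t=5 v=4: DROP (t<15-1); WM=15
i=10 t=5 v=2: DROP (t<15-1); WM=15
i=11 t=6 v=4: DROP (t<15-1); WM=15
i=12 t=16 v=9: → [15,21); WM=15
i=13 t=22 v=9: → [22,27); WM=21
i=14 t=27 v=2: → [27,32); WM=21
i=15 t=24 v=5: → [22,32); WM=26
i=16 t=23 v=5: DROP (t<26-1); WM=26
i=17 t=10 v=9: DROP (t<26-1); WM=26

[1,14)=34 [15,21)=13 [22,32)=16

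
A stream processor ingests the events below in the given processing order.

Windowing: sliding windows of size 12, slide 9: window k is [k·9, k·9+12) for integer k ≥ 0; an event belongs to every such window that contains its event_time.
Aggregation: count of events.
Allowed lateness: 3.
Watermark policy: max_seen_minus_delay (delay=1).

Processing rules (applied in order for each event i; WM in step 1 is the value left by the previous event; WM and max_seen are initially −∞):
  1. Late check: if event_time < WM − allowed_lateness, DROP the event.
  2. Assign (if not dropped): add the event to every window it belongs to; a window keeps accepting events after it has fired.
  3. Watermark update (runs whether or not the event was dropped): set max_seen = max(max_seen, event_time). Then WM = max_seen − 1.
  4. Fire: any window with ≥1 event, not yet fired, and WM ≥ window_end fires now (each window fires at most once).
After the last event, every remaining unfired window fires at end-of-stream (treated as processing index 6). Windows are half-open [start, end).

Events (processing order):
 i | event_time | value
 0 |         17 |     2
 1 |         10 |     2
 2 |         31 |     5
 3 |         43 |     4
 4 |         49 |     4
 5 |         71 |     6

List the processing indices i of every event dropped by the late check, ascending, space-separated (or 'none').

i=0 t=17 v=2: → [9,21); WM=16
i=1 t=10 v=2: DROP (t<16-3); WM=16
i=2 t=31 v=5: → [27,39); WM=30; [9,21) fires=1
i=3 t=43 v=4: → [36,48); WM=42; [27,39) fires=1
i=4 t=49 v=4: → [45,57); WM=48; [36,48) fires=1
i=5 t=71 v=6: → [63,75); WM=70; [45,57) fires=1

1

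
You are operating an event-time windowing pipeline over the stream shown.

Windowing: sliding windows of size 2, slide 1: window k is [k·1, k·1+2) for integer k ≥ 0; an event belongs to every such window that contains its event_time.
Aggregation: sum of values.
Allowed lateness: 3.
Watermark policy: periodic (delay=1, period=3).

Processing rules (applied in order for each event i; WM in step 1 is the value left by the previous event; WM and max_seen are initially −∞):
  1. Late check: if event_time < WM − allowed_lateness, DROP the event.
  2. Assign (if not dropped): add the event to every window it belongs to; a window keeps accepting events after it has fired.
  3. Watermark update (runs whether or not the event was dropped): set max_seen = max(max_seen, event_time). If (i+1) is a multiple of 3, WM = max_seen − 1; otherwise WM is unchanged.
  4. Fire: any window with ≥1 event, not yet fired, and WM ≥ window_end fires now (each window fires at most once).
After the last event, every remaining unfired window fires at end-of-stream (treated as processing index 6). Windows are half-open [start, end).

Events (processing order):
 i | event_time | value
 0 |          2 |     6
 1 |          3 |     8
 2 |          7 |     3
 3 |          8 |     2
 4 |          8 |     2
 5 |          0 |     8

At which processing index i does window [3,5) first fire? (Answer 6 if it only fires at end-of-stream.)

2

i=0 t=2 v=6: → [2,4),[1,3); WM=−∞
i=1 t=3 v=8: → [3,5),[2,4); WM=−∞
i=2 t=7 v=3: → [7,9),[6,8); WM=6; [1,3) fires=6 [2,4) fires=14 [3,5) fires=8
i=3 t=8 v=2: → [8,10),[7,9); WM=6
i=4 t=8 v=2: → [8,10),[7,9); WM=6
i=5 t=0 v=8: DROP (t<6-3); WM=7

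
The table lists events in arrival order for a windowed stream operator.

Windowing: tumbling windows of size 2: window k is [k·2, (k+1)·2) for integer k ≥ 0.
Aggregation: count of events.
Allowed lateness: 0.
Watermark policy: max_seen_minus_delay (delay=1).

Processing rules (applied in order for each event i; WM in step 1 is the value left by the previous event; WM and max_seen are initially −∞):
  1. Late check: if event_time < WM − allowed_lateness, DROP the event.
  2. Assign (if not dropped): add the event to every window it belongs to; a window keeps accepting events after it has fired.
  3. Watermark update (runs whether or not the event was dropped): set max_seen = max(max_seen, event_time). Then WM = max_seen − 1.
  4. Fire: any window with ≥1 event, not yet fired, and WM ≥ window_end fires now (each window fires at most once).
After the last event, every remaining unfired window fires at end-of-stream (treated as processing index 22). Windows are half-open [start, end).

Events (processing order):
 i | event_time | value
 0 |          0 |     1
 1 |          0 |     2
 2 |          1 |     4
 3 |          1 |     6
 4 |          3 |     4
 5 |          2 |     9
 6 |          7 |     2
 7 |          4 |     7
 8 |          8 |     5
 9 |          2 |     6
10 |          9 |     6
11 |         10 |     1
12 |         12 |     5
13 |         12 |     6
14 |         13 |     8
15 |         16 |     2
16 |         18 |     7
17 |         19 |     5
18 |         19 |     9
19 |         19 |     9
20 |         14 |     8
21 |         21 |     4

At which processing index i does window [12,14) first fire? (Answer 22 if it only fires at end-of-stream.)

15

i=0 t=0 v=1: → [0,2); WM=-1
i=1 t=0 v=2: → [0,2); WM=-1
i=2 t=1 v=4: → [0,2); WM=0
i=3 t=1 v=6: → [0,2); WM=0
i=4 t=3 v=4: → [2,4); WM=2; [0,2) fires=4
i=5 t=2 v=9: → [2,4); WM=2
i=6 t=7 v=2: → [6,8); WM=6; [2,4) fires=2
i=7 t=4 v=7: DROP (t<6-0); WM=6
i=8 t=8 v=5: → [8,10); WM=7
i=9 t=2 v=6: DROP (t<7-0); WM=7
i=10 t=9 v=6: → [8,10); WM=8; [6,8) fires=1
i=11 t=10 v=1: → [10,12); WM=9
i=12 t=12 v=5: → [12,14); WM=11; [8,10) fires=2
i=13 t=12 v=6: → [12,14); WM=11
i=14 t=13 v=8: → [12,14); WM=12; [10,12) fires=1
i=15 t=16 v=2: → [16,18); WM=15; [12,14) fires=3
i=16 t=18 v=7: → [18,20); WM=17
i=17 t=19 v=5: → [18,20); WM=18; [16,18) fires=1
i=18 t=19 v=9: → [18,20); WM=18
i=19 t=19 v=9: → [18,20); WM=18
i=20 t=14 v=8: DROP (t<18-0); WM=18
i=21 t=21 v=4: → [20,22); WM=20; [18,20) fires=4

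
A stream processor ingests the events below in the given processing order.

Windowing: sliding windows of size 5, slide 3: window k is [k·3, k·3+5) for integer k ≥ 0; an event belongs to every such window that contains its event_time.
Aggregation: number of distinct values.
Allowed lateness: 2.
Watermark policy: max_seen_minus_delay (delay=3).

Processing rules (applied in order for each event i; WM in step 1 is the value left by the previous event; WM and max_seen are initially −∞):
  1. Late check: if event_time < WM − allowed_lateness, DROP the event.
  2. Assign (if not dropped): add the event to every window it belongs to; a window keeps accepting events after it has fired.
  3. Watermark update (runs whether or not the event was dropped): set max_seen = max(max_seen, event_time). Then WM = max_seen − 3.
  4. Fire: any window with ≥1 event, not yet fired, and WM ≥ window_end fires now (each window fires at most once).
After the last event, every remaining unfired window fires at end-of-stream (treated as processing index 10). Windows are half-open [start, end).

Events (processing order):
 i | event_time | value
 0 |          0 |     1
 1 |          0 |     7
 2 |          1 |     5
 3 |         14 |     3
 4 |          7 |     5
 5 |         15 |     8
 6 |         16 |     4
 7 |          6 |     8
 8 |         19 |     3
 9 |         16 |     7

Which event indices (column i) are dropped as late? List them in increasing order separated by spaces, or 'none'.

i=0 t=0 v=1: → [0,5); WM=-3
i=1 t=0 v=7: → [0,5); WM=-3
i=2 t=1 v=5: → [0,5); WM=-2
i=3 t=14 v=3: → [12,17); WM=11; [0,5) fires=3
i=4 t=7 v=5: DROP (t<11-2); WM=11
i=5 t=15 v=8: → [15,20),[12,17); WM=12
i=6 t=16 v=4: → [15,20),[12,17); WM=13
i=7 t=6 v=8: DROP (t<13-2); WM=13
i=8 t=19 v=3: → [18,23),[15,20); WM=16
i=9 t=16 v=7: → [15,20),[12,17); WM=16

4 7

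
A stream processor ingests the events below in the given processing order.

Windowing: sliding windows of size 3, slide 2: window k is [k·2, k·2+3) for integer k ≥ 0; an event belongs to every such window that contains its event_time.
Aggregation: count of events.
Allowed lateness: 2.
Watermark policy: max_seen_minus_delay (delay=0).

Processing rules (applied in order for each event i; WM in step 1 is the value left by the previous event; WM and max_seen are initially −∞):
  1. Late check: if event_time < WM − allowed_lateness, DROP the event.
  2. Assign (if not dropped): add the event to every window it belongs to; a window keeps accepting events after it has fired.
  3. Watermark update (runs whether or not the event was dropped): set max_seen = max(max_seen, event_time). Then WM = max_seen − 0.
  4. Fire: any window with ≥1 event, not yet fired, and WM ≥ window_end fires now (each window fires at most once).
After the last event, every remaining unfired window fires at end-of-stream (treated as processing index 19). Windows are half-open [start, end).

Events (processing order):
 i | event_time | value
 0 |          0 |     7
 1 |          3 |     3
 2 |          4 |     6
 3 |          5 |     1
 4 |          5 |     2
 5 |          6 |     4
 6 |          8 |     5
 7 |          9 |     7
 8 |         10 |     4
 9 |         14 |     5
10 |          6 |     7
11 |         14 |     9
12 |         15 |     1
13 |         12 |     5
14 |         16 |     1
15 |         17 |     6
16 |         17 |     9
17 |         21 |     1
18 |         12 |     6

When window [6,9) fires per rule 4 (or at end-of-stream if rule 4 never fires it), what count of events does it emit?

i=0 t=0 v=7: → [0,3); WM=0
i=1 t=3 v=3: → [2,5); WM=3; [0,3) fires=1
i=2 t=4 v=6: → [4,7),[2,5); WM=4
i=3 t=5 v=1: → [4,7); WM=5; [2,5) fires=2
i=4 t=5 v=2: → [4,7); WM=5
i=5 t=6 v=4: → [6,9),[4,7); WM=6
i=6 t=8 v=5: → [8,11),[6,9); WM=8; [4,7) fires=4
i=7 t=9 v=7: → [8,11); WM=9; [6,9) fires=2
i=8 t=10 v=4: → [10,13),[8,11); WM=10
i=9 t=14 v=5: → [14,17),[12,15); WM=14; [8,11) fires=3 [10,13) fires=1
i=10 t=6 v=7: DROP (t<14-2); WM=14
i=11 t=14 v=9: → [14,17),[12,15); WM=14
i=12 t=15 v=1: → [14,17); WM=15; [12,15) fires=2
i=13 t=12 v=5: DROP (t<15-2); WM=15
i=14 t=16 v=1: → [16,19),[14,17); WM=16
i=15 t=17 v=6: → [16,19); WM=17; [14,17) fires=4
i=16 t=17 v=9: → [16,19); WM=17
i=17 t=21 v=1: → [20,23); WM=21; [16,19) fires=3
i=18 t=12 v=6: DROP (t<21-2); WM=21

2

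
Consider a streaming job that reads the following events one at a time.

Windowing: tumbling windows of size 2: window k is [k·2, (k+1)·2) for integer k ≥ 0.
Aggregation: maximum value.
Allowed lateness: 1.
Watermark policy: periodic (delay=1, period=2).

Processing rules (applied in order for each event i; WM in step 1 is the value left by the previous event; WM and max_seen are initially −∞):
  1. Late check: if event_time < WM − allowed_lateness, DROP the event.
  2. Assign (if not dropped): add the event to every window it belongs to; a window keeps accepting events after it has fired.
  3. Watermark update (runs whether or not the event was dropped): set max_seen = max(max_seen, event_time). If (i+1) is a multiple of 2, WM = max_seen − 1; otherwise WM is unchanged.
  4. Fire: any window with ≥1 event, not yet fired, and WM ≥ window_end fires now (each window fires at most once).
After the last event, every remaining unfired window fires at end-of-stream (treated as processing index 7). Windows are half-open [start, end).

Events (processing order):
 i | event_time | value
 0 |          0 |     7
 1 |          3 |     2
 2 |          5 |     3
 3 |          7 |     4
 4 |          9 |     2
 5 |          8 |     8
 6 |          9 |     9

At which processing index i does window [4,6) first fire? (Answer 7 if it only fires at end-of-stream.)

3

i=0 t=0 v=7: → [0,2); WM=−∞
i=1 t=3 v=2: → [2,4); WM=2; [0,2) fires=7
i=2 t=5 v=3: → [4,6); WM=2
i=3 t=7 v=4: → [6,8); WM=6; [2,4) fires=2 [4,6) fires=3
i=4 t=9 v=2: → [8,10); WM=6
i=5 t=8 v=8: → [8,10); WM=8; [6,8) fires=4
i=6 t=9 v=9: → [8,10); WM=8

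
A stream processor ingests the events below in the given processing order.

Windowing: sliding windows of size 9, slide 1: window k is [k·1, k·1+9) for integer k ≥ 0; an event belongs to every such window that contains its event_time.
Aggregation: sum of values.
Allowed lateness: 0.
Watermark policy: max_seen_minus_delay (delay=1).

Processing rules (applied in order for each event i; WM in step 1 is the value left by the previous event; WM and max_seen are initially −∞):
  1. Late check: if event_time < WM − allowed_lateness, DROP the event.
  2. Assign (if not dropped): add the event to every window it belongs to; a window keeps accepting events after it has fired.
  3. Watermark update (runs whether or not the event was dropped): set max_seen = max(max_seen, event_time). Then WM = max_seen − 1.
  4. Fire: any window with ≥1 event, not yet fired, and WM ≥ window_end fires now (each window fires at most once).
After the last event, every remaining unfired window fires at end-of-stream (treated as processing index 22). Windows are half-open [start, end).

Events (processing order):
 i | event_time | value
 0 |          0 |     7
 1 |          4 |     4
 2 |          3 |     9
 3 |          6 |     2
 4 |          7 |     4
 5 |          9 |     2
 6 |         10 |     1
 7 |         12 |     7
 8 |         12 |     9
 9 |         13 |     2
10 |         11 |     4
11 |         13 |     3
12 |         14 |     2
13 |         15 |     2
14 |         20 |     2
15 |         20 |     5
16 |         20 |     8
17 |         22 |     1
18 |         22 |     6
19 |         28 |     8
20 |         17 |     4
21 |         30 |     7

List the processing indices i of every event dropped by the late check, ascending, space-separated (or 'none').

10 20

i=0 t=0 v=7: → [0,9); WM=-1
i=1 t=4 v=4: → [4,13),[3,12),[2,11),[1,10),[0,9); WM=3
i=2 t=3 v=9: → [3,12),[2,11),[1,10),[0,9); WM=3
i=3 t=6 v=2: → [6,15),[5,14),[4,13),[3,12),[2,11),[1,10),[0,9); WM=5
i=4 t=7 v=4: → [7,16),[6,15),[5,14),[4,13),[3,12),[2,11),[1,10),[0,9); WM=6
i=5 t=9 v=2: → [9,18),[8,17),[7,16),[6,15),[5,14),[4,13),[3,12),[2,11),[1,10); WM=8
i=6 t=10 v=1: → [10,19),[9,18),[8,17),[7,16),[6,15),[5,14),[4,13),[3,12),[2,11); WM=9; [0,9) fires=26
i=7 t=12 v=7: → [12,21),[11,20),[10,19),[9,18),[8,17),[7,16),[6,15),[5,14),[4,13); WM=11; [1,10) fires=21 [2,11) fires=22
i=8 t=12 v=9: → [12,21),[11,20),[10,19),[9,18),[8,17),[7,16),[6,15),[5,14),[4,13); WM=11
i=9 t=13 v=2: → [13,22),[12,21),[11,20),[10,19),[9,18),[8,17),[7,16),[6,15),[5,14); WM=12; [3,12) fires=22
i=10 t=11 v=4: DROP (t<12-0); WM=12
i=11 t=13 v=3: → [13,22),[12,21),[11,20),[10,19),[9,18),[8,17),[7,16),[6,15),[5,14); WM=12
i=12 t=14 v=2: → [14,23),[13,22),[12,21),[11,20),[10,19),[9,18),[8,17),[7,16),[6,15); WM=13; [4,13) fires=29
i=13 t=15 v=2: → [15,24),[14,23),[13,22),[12,21),[11,20),[10,19),[9,18),[8,17),[7,16); WM=14; [5,14) fires=30
i=14 t=20 v=2: → [20,29),[19,28),[18,27),[17,26),[16,25),[15,24),[14,23),[13,22),[12,21); WM=19; [6,15) fires=32 [7,16) fires=32 [8,17) fires=28 [9,18) fires=28 [10,19) fires=26
i=15 t=20 v=5: → [20,29),[19,28),[18,27),[17,26),[16,25),[15,24),[14,23),[13,22),[12,21); WM=19
i=16 t=20 v=8: → [20,29),[19,28),[18,27),[17,26),[16,25),[15,24),[14,23),[13,22),[12,21); WM=19
i=17 t=22 v=1: → [22,31),[21,30),[20,29),[19,28),[18,27),[17,26),[16,25),[15,24),[14,23); WM=21; [11,20) fires=25 [12,21) fires=40
i=18 t=22 v=6: → [22,31),[21,30),[20,29),[19,28),[18,27),[17,26),[16,25),[15,24),[14,23); WM=21
i=19 t=28 v=8: → [28,37),[27,36),[26,35),[25,34),[24,33),[23,32),[22,31),[21,30),[20,29); WM=27; [13,22) fires=24 [14,23) fires=26 [15,24) fires=24 [16,25) fires=22 [17,26) fires=22 [18,27) fires=22
i=20 t=17 v=4: DROP (t<27-0); WM=27
i=21 t=30 v=7: → [30,39),[29,38),[28,37),[27,36),[26,35),[25,34),[24,33),[23,32),[22,31); WM=29; [19,28) fires=22 [20,29) fires=30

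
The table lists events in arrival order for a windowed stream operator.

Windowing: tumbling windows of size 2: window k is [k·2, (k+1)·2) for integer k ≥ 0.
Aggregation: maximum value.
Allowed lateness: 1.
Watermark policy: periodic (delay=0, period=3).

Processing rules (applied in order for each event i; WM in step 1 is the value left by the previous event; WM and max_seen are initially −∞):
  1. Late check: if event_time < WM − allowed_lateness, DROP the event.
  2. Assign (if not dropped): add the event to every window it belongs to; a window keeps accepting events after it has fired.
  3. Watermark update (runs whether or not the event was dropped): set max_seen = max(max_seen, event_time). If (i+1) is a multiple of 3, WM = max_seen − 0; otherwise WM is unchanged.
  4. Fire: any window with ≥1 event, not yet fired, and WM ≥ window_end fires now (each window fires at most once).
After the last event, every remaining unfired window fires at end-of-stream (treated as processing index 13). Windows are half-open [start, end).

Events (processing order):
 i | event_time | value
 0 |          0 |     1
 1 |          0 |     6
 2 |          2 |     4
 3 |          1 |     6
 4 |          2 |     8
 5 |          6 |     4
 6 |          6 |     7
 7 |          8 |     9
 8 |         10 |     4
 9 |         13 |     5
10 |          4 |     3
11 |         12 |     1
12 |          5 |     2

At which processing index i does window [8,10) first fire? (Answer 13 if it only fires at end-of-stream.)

i=0 t=0 v=1: → [0,2); WM=−∞
i=1 t=0 v=6: → [0,2); WM=−∞
i=2 t=2 v=4: → [2,4); WM=2; [0,2) fires=6
i=3 t=1 v=6: → [0,2); WM=2
i=4 t=2 v=8: → [2,4); WM=2
i=5 t=6 v=4: → [6,8); WM=6; [2,4) fires=8
i=6 t=6 v=7: → [6,8); WM=6
i=7 t=8 v=9: → [8,10); WM=6
i=8 t=10 v=4: → [10,12); WM=10; [6,8) fires=7 [8,10) fires=9
i=9 t=13 v=5: → [12,14); WM=10
i=10 t=4 v=3: DROP (t<10-1); WM=10
i=11 t=12 v=1: → [12,14); WM=13; [10,12) fires=4
i=12 t=5 v=2: DROP (t<13-1); WM=13

8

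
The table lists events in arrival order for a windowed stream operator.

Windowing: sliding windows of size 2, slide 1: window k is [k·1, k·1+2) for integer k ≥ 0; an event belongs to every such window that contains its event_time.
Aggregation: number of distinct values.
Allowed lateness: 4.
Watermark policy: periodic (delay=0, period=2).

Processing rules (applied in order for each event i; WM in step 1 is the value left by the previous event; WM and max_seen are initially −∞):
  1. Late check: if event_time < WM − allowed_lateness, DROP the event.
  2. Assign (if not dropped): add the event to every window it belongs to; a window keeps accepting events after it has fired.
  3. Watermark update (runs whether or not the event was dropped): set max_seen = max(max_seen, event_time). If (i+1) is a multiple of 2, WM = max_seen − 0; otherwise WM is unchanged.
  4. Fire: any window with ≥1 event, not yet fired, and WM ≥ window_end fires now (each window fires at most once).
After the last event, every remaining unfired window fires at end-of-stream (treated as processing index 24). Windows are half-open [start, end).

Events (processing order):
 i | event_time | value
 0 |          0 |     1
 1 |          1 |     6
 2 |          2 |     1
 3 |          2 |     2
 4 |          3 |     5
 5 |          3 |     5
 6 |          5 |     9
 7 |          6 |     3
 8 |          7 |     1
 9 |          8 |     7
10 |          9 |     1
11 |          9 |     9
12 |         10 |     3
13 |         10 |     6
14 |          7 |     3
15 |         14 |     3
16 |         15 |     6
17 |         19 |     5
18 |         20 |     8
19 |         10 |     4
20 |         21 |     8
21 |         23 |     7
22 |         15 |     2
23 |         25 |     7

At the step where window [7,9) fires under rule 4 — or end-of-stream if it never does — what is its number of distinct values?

2

i=0 t=0 v=1: → [0,2); WM=−∞
i=1 t=1 v=6: → [1,3),[0,2); WM=1
i=2 t=2 v=1: → [2,4),[1,3); WM=1
i=3 t=2 v=2: → [2,4),[1,3); WM=2; [0,2) fires=2
i=4 t=3 v=5: → [3,5),[2,4); WM=2
i=5 t=3 v=5: → [3,5),[2,4); WM=3; [1,3) fires=3
i=6 t=5 v=9: → [5,7),[4,6); WM=3
i=7 t=6 v=3: → [6,8),[5,7); WM=6; [2,4) fires=3 [3,5) fires=1 [4,6) fires=1
i=8 t=7 v=1: → [7,9),[6,8); WM=6
i=9 t=8 v=7: → [8,10),[7,9); WM=8; [5,7) fires=2 [6,8) fires=2
i=10 t=9 v=1: → [9,11),[8,10); WM=8
i=11 t=9 v=9: → [9,11),[8,10); WM=9; [7,9) fires=2
i=12 t=10 v=3: → [10,12),[9,11); WM=9
i=13 t=10 v=6: → [10,12),[9,11); WM=10; [8,10) fires=3
i=14 t=7 v=3: → [7,9),[6,8); WM=10
i=15 t=14 v=3: → [14,16),[13,15); WM=14; [9,11) fires=4 [10,12) fires=2
i=16 t=15 v=6: → [15,17),[14,16); WM=14
i=17 t=19 v=5: → [19,21),[18,20); WM=19; [13,15) fires=1 [14,16) fires=2 [15,17) fires=1
i=18 t=20 v=8: → [20,22),[19,21); WM=19
i=19 t=10 v=4: DROP (t<19-4); WM=20; [18,20) fires=1
i=20 t=21 v=8: → [21,23),[20,22); WM=20
i=21 t=23 v=7: → [23,25),[22,24); WM=23; [19,21) fires=2 [20,22) fires=1 [21,23) fires=1
i=22 t=15 v=2: DROP (t<23-4); WM=23
i=23 t=25 v=7: → [25,27),[24,26); WM=25; [22,24) fires=1 [23,25) fires=1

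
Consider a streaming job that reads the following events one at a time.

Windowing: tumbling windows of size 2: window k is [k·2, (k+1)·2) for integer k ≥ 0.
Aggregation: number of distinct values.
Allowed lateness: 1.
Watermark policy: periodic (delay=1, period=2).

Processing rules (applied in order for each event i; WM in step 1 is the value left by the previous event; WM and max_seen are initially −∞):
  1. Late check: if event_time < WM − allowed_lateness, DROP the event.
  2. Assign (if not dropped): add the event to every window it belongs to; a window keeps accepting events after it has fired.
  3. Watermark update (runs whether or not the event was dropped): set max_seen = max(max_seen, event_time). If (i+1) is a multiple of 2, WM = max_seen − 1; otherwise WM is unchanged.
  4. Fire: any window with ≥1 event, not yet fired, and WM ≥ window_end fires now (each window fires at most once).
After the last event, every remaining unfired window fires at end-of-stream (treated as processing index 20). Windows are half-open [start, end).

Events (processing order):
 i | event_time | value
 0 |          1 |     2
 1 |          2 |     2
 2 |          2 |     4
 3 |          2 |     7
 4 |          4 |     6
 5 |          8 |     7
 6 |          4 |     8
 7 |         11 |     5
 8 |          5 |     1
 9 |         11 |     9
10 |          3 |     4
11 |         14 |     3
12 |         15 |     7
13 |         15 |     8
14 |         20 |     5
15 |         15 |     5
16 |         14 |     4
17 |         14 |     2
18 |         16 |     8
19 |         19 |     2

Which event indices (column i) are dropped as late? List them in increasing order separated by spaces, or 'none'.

6 8 10 16 17 18

i=0 t=1 v=2: → [0,2); WM=−∞
i=1 t=2 v=2: → [2,4); WM=1
i=2 t=2 v=4: → [2,4); WM=1
i=3 t=2 v=7: → [2,4); WM=1
i=4 t=4 v=6: → [4,6); WM=1
i=5 t=8 v=7: → [8,10); WM=7; [0,2) fires=1 [2,4) fires=3 [4,6) fires=1
i=6 t=4 v=8: DROP (t<7-1); WM=7
i=7 t=11 v=5: → [10,12); WM=10; [8,10) fires=1
i=8 t=5 v=1: DROP (t<10-1); WM=10
i=9 t=11 v=9: → [10,12); WM=10
i=10 t=3 v=4: DROP (t<10-1); WM=10
i=11 t=14 v=3: → [14,16); WM=13; [10,12) fires=2
i=12 t=15 v=7: → [14,16); WM=13
i=13 t=15 v=8: → [14,16); WM=14
i=14 t=20 v=5: → [20,22); WM=14
i=15 t=15 v=5: → [14,16); WM=19; [14,16) fires=4
i=16 t=14 v=4: DROP (t<19-1); WM=19
i=17 t=14 v=2: DROP (t<19-1); WM=19
i=18 t=16 v=8: DROP (t<19-1); WM=19
i=19 t=19 v=2: → [18,20); WM=19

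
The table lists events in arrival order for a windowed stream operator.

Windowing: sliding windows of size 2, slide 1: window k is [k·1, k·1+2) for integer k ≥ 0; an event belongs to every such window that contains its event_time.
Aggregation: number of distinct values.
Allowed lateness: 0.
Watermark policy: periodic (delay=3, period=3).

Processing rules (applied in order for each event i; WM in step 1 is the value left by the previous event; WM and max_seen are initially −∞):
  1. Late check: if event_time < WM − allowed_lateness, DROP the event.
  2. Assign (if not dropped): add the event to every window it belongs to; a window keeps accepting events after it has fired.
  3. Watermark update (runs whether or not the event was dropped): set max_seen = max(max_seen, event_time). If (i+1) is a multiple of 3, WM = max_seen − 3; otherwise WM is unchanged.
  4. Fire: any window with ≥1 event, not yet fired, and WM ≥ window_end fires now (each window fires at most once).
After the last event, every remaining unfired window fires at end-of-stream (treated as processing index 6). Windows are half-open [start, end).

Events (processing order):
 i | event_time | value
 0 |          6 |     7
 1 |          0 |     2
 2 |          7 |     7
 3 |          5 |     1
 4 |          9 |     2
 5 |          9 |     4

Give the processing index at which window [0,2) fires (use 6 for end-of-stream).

2

i=0 t=6 v=7: → [6,8),[5,7); WM=−∞
i=1 t=0 v=2: → [0,2); WM=−∞
i=2 t=7 v=7: → [7,9),[6,8); WM=4; [0,2) fires=1
i=3 t=5 v=1: → [5,7),[4,6); WM=4
i=4 t=9 v=2: → [9,11),[8,10); WM=4
i=5 t=9 v=4: → [9,11),[8,10); WM=6; [4,6) fires=1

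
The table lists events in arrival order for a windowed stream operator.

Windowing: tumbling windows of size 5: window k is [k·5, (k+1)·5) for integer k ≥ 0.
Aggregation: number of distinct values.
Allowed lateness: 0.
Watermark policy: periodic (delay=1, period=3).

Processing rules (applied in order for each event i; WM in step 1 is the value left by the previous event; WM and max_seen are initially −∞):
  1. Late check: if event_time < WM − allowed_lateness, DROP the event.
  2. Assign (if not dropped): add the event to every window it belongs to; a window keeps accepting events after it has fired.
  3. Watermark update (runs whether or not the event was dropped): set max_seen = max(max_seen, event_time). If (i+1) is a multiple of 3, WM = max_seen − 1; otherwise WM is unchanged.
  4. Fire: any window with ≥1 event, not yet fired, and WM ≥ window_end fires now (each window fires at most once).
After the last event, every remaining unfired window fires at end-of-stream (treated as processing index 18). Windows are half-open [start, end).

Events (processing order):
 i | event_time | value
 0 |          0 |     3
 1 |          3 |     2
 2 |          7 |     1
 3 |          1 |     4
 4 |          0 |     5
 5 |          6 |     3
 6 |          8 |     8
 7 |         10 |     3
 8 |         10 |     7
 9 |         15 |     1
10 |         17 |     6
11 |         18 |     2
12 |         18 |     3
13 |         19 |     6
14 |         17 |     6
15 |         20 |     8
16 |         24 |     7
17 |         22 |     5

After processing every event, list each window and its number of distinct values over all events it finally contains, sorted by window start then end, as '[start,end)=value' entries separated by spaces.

[0,5)=2 [5,10)=3 [10,15)=2 [15,20)=4 [20,25)=3

i=0 t=0 v=3: → [0,5); WM=−∞
i=1 t=3 v=2: → [0,5); WM=−∞
i=2 t=7 v=1: → [5,10); WM=6; [0,5) fires=2
i=3 t=1 v=4: DROP (t<6-0); WM=6
i=4 t=0 v=5: DROP (t<6-0); WM=6
i=5 t=6 v=3: → [5,10); WM=6
i=6 t=8 v=8: → [5,10); WM=6
i=7 t=10 v=3: → [10,15); WM=6
i=8 t=10 v=7: → [10,15); WM=9
i=9 t=15 v=1: → [15,20); WM=9
i=10 t=17 v=6: → [15,20); WM=9
i=11 t=18 v=2: → [15,20); WM=17; [5,10) fires=3 [10,15) fires=2
i=12 t=18 v=3: → [15,20); WM=17
i=13 t=19 v=6: → [15,20); WM=17
i=14 t=17 v=6: → [15,20); WM=18
i=15 t=20 v=8: → [20,25); WM=18
i=16 t=24 v=7: → [20,25); WM=18
i=17 t=22 v=5: → [20,25); WM=23; [15,20) fires=4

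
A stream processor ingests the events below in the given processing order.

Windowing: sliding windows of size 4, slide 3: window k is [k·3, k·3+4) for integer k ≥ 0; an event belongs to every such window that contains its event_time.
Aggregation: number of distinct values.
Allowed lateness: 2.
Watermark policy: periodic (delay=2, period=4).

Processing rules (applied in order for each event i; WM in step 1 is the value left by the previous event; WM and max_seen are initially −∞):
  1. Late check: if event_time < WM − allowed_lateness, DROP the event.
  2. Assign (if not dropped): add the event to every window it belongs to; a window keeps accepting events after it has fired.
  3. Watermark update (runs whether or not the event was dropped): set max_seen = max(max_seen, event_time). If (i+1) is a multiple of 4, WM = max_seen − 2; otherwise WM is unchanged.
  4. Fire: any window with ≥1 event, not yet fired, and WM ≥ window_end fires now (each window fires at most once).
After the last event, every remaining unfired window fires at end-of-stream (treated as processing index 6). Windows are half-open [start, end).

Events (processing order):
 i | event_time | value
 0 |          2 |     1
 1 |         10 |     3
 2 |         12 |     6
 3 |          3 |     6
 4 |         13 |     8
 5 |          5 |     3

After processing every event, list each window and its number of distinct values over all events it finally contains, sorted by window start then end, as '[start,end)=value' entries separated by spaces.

[0,4)=2 [3,7)=1 [9,13)=2 [12,16)=2

i=0 t=2 v=1: → [0,4); WM=−∞
i=1 t=10 v=3: → [9,13); WM=−∞
i=2 t=12 v=6: → [12,16),[9,13); WM=−∞
i=3 t=3 v=6: → [3,7),[0,4); WM=10; [0,4) fires=2 [3,7) fires=1
i=4 t=13 v=8: → [12,16); WM=10
i=5 t=5 v=3: DROP (t<10-2); WM=10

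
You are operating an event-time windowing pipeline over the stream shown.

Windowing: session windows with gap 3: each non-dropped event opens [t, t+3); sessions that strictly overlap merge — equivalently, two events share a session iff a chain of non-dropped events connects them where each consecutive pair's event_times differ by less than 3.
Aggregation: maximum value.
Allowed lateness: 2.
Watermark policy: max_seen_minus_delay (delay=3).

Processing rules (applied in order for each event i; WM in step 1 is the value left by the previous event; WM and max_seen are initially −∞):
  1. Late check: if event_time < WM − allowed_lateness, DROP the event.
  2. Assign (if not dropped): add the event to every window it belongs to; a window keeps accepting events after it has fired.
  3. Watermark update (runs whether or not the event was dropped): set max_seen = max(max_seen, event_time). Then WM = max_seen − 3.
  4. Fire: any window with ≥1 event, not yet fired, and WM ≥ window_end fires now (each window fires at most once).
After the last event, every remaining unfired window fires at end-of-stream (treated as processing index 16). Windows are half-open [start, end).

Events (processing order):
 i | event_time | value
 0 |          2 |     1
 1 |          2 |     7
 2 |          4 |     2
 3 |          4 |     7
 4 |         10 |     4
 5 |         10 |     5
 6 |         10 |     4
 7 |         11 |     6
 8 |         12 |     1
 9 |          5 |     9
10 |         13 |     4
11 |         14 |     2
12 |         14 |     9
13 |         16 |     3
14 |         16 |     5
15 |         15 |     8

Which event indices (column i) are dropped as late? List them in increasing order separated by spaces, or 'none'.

9

i=0 t=2 v=1: → [2,5); WM=-1
i=1 t=2 v=7: → [2,5); WM=-1
i=2 t=4 v=2: → [2,7); WM=1
i=3 t=4 v=7: → [2,7); WM=1
i=4 t=10 v=4: → [10,13); WM=7
i=5 t=10 v=5: → [10,13); WM=7
i=6 t=10 v=4: → [10,13); WM=7
i=7 t=11 v=6: → [10,14); WM=8
i=8 t=12 v=1: → [10,15); WM=9
i=9 t=5 v=9: DROP (t<9-2); WM=9
i=10 t=13 v=4: → [10,16); WM=10
i=11 t=14 v=2: → [10,17); WM=11
i=12 t=14 v=9: → [10,17); WM=11
i=13 t=16 v=3: → [10,19); WM=13
i=14 t=16 v=5: → [10,19); WM=13
i=15 t=15 v=8: → [10,19); WM=13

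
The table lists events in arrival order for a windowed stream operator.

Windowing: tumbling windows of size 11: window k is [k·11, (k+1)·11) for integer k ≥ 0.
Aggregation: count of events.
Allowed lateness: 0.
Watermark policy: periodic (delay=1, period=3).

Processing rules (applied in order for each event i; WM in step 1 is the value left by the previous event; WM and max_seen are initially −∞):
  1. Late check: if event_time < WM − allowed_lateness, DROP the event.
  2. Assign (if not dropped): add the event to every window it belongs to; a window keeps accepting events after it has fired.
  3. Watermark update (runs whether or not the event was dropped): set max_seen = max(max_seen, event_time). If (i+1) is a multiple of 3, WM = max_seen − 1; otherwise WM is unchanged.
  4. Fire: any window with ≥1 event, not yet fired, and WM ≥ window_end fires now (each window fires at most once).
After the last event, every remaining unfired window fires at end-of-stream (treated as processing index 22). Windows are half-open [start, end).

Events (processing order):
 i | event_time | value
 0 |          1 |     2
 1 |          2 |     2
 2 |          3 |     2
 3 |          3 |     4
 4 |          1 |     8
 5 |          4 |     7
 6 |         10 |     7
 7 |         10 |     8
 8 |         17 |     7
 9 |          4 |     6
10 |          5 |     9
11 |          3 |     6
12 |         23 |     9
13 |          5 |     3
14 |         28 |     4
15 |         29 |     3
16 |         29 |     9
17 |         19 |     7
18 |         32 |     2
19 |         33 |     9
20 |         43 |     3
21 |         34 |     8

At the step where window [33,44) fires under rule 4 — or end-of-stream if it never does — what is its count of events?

2

i=0 t=1 v=2: → [0,11); WM=−∞
i=1 t=2 v=2: → [0,11); WM=−∞
i=2 t=3 v=2: → [0,11); WM=2
i=3 t=3 v=4: → [0,11); WM=2
i=4 t=1 v=8: DROP (t<2-0); WM=2
i=5 t=4 v=7: → [0,11); WM=3
i=6 t=10 v=7: → [0,11); WM=3
i=7 t=10 v=8: → [0,11); WM=3
i=8 t=17 v=7: → [11,22); WM=16; [0,11) fires=7
i=9 t=4 v=6: DROP (t<16-0); WM=16
i=10 t=5 v=9: DROP (t<16-0); WM=16
i=11 t=3 v=6: DROP (t<16-0); WM=16
i=12 t=23 v=9: → [22,33); WM=16
i=13 t=5 v=3: DROP (t<16-0); WM=16
i=14 t=28 v=4: → [22,33); WM=27; [11,22) fires=1
i=15 t=29 v=3: → [22,33); WM=27
i=16 t=29 v=9: → [22,33); WM=27
i=17 t=19 v=7: DROP (t<27-0); WM=28
i=18 t=32 v=2: → [22,33); WM=28
i=19 t=33 v=9: → [33,44); WM=28
i=20 t=43 v=3: → [33,44); WM=42; [22,33) fires=5
i=21 t=34 v=8: DROP (t<42-0); WM=42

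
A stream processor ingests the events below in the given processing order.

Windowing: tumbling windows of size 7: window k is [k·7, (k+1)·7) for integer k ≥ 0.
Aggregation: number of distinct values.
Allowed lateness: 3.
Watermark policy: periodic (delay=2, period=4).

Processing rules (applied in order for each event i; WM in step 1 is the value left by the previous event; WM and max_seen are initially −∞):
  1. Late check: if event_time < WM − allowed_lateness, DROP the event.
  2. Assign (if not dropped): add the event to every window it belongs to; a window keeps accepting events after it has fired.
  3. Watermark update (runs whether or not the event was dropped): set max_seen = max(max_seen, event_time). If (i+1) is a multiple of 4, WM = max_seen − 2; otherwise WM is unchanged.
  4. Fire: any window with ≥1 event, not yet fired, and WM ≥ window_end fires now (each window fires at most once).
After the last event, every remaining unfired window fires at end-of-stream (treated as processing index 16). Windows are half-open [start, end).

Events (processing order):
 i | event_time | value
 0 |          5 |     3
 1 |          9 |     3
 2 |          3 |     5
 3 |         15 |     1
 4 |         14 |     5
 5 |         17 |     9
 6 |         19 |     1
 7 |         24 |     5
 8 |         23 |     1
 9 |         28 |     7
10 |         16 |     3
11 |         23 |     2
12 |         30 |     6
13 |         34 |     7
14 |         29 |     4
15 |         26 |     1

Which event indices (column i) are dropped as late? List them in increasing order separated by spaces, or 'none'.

i=0 t=5 v=3: → [0,7); WM=−∞
i=1 t=9 v=3: → [7,14); WM=−∞
i=2 t=3 v=5: → [0,7); WM=−∞
i=3 t=15 v=1: → [14,21); WM=13; [0,7) fires=2
i=4 t=14 v=5: → [14,21); WM=13
i=5 t=17 v=9: → [14,21); WM=13
i=6 t=19 v=1: → [14,21); WM=13
i=7 t=24 v=5: → [21,28); WM=22; [7,14) fires=1 [14,21) fires=3
i=8 t=23 v=1: → [21,28); WM=22
i=9 t=28 v=7: → [28,35); WM=22
i=10 t=16 v=3: DROP (t<22-3); WM=22
i=11 t=23 v=2: → [21,28); WM=26
i=12 t=30 v=6: → [28,35); WM=26
i=13 t=34 v=7: → [28,35); WM=26
i=14 t=29 v=4: → [28,35); WM=26
i=15 t=26 v=1: → [21,28); WM=32; [21,28) fires=3

10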